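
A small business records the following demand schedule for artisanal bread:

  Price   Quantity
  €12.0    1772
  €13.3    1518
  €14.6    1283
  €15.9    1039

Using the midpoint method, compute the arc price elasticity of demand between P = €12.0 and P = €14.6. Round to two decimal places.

-1.64

At P = 12.0, Q = 1772; at P = 14.6, Q = 1283.
ΔQ = -489, ΔP = 2.6. Midpoints: P̄ = 13.30, Q̄ = 1527.5.
ε = (ΔQ/ΔP)(P̄/Q̄) = (-489/2.6)(13.30/1527.5).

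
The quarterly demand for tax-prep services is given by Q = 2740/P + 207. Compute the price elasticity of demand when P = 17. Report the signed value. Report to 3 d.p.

-0.438

At P = 17, Q = 368.176.
dQ/dP = −2740/P² = -9.481.
ε = (dQ/dP)(P/Q) = (-9.481)(17/368.176).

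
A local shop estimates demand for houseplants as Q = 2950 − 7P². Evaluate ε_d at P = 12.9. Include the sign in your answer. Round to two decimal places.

At P = 12.9, Q = 1785.130.
dQ/dP = −14P = -180.600.
ε = (dQ/dP)(P/Q) = (-180.600)(12.9/1785.130).

-1.31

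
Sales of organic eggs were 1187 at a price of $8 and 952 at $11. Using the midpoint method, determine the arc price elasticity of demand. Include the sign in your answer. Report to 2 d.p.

-0.70

ΔQ = 952 − 1187 = -235; ΔP = 11 − 8 = 3.
Midpoints: P̄ = 9.50, Q̄ = 1069.5.
ε = (ΔQ/ΔP)(P̄/Q̄) = (-235/3)(9.50/1069.5).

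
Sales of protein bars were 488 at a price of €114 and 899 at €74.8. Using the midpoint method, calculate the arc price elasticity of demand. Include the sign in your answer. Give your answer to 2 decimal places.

-1.43

ΔQ = 899 − 488 = 411; ΔP = 74.8 − 114 = -39.2.
Midpoints: P̄ = 94.40, Q̄ = 693.5.
ε = (ΔQ/ΔP)(P̄/Q̄) = (411/-39.2)(94.40/693.5).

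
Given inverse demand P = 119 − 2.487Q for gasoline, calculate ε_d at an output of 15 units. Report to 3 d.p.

At Q = 15, P = 119 − 2.487(15) = 81.69.
dP/dQ = −2.487, so dQ/dP = 1/(−2.487) = -0.402.
ε = (dQ/dP)(P/Q) = (-0.402)(81.69/15).

-2.190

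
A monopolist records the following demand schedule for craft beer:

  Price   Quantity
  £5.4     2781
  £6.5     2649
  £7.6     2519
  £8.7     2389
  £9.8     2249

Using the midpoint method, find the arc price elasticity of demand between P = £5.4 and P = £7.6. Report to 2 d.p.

At P = 5.4, Q = 2781; at P = 7.6, Q = 2519.
ΔQ = -262, ΔP = 2.2. Midpoints: P̄ = 6.50, Q̄ = 2650.0.
ε = (ΔQ/ΔP)(P̄/Q̄) = (-262/2.2)(6.50/2650.0).

-0.29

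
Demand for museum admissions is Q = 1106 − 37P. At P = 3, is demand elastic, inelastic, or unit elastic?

Q = 995, dQ/dP = -37.
ε = (dQ/dP)(P/Q) ≈ -0.112.
|ε| = 0.11 < 1.

inelastic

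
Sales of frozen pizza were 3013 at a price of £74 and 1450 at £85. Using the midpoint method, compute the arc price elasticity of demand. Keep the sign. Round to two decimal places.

ΔQ = 1450 − 3013 = -1563; ΔP = 85 − 74 = 11.
Midpoints: P̄ = 79.50, Q̄ = 2231.5.
ε = (ΔQ/ΔP)(P̄/Q̄) = (-1563/11)(79.50/2231.5).

-5.06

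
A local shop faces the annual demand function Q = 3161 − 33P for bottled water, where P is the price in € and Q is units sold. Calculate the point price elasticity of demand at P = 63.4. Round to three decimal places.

-1.958

At P = 63.4, Q = 1068.800.
dQ/dP = −33.
ε = (dQ/dP)(P/Q) = (-33)(63.4/1068.800).
|ε| > 1, so demand is elastic at this price.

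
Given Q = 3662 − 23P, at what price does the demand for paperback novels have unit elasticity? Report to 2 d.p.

For linear demand Q = a − bP, ε = −bP/(a − bP). |ε| = 1 when bP = a − bP, i.e. P = a/(2b).
P = 3662/(2·23) = 3662/46 = 79.6087.

79.61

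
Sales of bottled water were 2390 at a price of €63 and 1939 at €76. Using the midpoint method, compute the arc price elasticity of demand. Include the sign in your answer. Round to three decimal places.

-1.114

ΔQ = 1939 − 2390 = -451; ΔP = 76 − 63 = 13.
Midpoints: P̄ = 69.50, Q̄ = 2164.5.
ε = (ΔQ/ΔP)(P̄/Q̄) = (-451/13)(69.50/2164.5).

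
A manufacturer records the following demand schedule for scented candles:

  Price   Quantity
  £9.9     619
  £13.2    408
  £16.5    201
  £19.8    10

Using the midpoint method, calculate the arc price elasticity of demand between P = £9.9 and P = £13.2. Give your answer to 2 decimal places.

-1.44

At P = 9.9, Q = 619; at P = 13.2, Q = 408.
ΔQ = -211, ΔP = 3.3. Midpoints: P̄ = 11.55, Q̄ = 513.5.
ε = (ΔQ/ΔP)(P̄/Q̄) = (-211/3.3)(11.55/513.5).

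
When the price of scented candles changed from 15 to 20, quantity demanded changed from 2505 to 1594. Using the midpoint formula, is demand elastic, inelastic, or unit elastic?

Arc ε ≈ -1.556.
|ε| = 1.56 > 1.

elastic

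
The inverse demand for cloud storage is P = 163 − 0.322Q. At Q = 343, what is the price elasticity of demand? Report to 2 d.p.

At Q = 343, P = 163 − 0.322(343) = 52.55.
dP/dQ = −0.322, so dQ/dP = 1/(−0.322) = -3.106.
ε = (dQ/dP)(P/Q) = (-3.106)(52.55/343).

-0.48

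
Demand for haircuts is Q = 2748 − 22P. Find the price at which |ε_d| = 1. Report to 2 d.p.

For linear demand Q = a − bP, ε = −bP/(a − bP). |ε| = 1 when bP = a − bP, i.e. P = a/(2b).
P = 2748/(2·22) = 2748/44 = 62.4545.

62.45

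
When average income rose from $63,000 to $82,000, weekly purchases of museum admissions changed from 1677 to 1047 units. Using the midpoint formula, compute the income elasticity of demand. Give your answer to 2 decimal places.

ΔQ = -630, ΔI = 19000. Midpoints: Ī = 72,500, Q̄ = 1362.0.
ε_I = (ΔQ/ΔI)(Ī/Q̄) = (-630/19000)(72500/1362.0).
ε_I < 0, so the good is inferior.

-1.77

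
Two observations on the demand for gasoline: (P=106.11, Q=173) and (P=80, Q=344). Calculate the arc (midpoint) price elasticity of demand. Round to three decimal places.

-2.358

ΔQ = 344 − 173 = 171; ΔP = 80 − 106.11 = -26.11.
Midpoints: P̄ = 93.06, Q̄ = 258.5.
ε = (ΔQ/ΔP)(P̄/Q̄) = (171/-26.11)(93.06/258.5).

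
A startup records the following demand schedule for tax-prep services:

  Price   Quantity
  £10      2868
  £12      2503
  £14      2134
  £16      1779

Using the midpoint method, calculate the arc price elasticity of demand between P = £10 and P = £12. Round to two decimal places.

-0.75

At P = 10, Q = 2868; at P = 12, Q = 2503.
ΔQ = -365, ΔP = 2. Midpoints: P̄ = 11.00, Q̄ = 2685.5.
ε = (ΔQ/ΔP)(P̄/Q̄) = (-365/2)(11.00/2685.5).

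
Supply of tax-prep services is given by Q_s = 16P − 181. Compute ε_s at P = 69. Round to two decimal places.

At P = 69, Q_s = 923.
dQ_s/dP = 16.
ε_s = (dQ_s/dP)(P/Q_s) = (16)(69/923).

1.20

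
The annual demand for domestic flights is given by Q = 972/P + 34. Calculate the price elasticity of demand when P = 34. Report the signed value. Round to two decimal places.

At P = 34, Q = 62.588.
dQ/dP = −972/P² = -0.841.
ε = (dQ/dP)(P/Q) = (-0.841)(34/62.588).

-0.46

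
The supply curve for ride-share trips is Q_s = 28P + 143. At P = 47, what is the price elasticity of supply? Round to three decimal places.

At P = 47, Q_s = 1459.
dQ_s/dP = 28.
ε_s = (dQ_s/dP)(P/Q_s) = (28)(47/1459).

0.902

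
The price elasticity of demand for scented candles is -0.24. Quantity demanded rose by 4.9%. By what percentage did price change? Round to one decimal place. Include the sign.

%ΔP ≈ %ΔQ / ε = (4.9%)/(-0.24) = -20.42%.

-20.4%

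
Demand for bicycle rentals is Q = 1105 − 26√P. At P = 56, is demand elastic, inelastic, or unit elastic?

inelastic

Q = 910.434, dQ/dP = -1.737.
ε = (dQ/dP)(P/Q) ≈ -0.107.
|ε| = 0.11 < 1.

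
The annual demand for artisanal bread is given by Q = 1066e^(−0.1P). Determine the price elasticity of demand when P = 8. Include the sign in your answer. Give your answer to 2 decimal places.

At P = 8, Q = 478.985.
dQ/dP = −0.1·1066e^(−0.1P) = −0.1Q = -47.898.
ε = (dQ/dP)(P/Q) = (-47.898)(8/478.985).
|ε| < 1, so demand is inelastic at this price.

-0.80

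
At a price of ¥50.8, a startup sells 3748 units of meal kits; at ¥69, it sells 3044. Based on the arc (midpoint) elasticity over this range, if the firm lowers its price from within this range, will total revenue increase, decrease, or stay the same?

decrease

Arc ε = (-704/18.2)(59.90/3396.0) ≈ -0.682.
|ε| = 0.68 < 1, so demand is inelastic. A price cut therefore reduces total revenue.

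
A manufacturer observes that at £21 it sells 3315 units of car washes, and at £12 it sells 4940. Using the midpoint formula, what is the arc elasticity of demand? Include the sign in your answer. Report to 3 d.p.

ΔQ = 4940 − 3315 = 1625; ΔP = 12 − 21 = -9.
Midpoints: P̄ = 16.50, Q̄ = 4127.5.
ε = (ΔQ/ΔP)(P̄/Q̄) = (1625/-9)(16.50/4127.5).

-0.722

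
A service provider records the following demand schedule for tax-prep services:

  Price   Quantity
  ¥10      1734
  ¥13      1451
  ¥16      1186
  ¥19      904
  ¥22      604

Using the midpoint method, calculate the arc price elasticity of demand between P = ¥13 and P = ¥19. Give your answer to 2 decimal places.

-1.24

At P = 13, Q = 1451; at P = 19, Q = 904.
ΔQ = -547, ΔP = 6. Midpoints: P̄ = 16.00, Q̄ = 1177.5.
ε = (ΔQ/ΔP)(P̄/Q̄) = (-547/6)(16.00/1177.5).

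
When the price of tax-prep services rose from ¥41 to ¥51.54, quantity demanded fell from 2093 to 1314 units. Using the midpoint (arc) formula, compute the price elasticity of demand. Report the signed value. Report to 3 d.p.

ΔQ = 1314 − 2093 = -779; ΔP = 51.54 − 41 = 10.54.
Midpoints: P̄ = 46.27, Q̄ = 1703.5.
ε = (ΔQ/ΔP)(P̄/Q̄) = (-779/10.54)(46.27/1703.5).

-2.007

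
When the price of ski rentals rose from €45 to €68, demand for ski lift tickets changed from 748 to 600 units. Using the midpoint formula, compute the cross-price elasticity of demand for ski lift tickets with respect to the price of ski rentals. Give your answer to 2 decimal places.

ΔQ_x = 600 − 748 = -148; ΔP_y = 68 − 45 = 23.
Midpoints: P̄_y = 56.50, Q̄_x = 674.0.
ε_xy = (ΔQ_x/ΔP_y)(P̄_y/Q̄_x) = (-148/23)(56.50/674.0).

-0.54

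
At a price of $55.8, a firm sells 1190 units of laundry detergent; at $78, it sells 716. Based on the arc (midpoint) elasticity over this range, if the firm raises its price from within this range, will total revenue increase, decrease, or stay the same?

decrease

Arc ε = (-474/22.2)(66.90/953.0) ≈ -1.499.
|ε| = 1.50 > 1, so demand is elastic. A price rise therefore reduces total revenue.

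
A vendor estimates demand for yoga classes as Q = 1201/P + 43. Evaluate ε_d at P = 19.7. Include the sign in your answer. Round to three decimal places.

-0.586

At P = 19.7, Q = 103.964.
dQ/dP = −1201/P² = -3.095.
ε = (dQ/dP)(P/Q) = (-3.095)(19.7/103.964).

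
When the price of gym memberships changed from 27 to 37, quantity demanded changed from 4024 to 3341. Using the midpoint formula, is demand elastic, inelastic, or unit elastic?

inelastic

Arc ε ≈ -0.594.
|ε| = 0.59 < 1.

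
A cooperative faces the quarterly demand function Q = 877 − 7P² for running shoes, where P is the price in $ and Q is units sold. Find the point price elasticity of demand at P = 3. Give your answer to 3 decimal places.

At P = 3, Q = 814.
dQ/dP = −14P = -42.
ε = (dQ/dP)(P/Q) = (-42)(3/814).
|ε| < 1, so demand is inelastic at this price.

-0.155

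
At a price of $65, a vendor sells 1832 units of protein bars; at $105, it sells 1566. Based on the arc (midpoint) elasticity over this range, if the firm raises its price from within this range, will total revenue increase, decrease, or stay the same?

Arc ε = (-266/40)(85.00/1699.0) ≈ -0.333.
|ε| = 0.33 < 1, so demand is inelastic. A price rise therefore raises total revenue.

increase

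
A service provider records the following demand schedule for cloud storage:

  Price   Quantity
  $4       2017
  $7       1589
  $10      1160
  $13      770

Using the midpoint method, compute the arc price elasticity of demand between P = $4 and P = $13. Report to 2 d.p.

At P = 4, Q = 2017; at P = 13, Q = 770.
ΔQ = -1247, ΔP = 9. Midpoints: P̄ = 8.50, Q̄ = 1393.5.
ε = (ΔQ/ΔP)(P̄/Q̄) = (-1247/9)(8.50/1393.5).

-0.85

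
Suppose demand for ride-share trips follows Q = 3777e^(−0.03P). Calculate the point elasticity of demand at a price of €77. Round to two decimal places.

At P = 77, Q = 374.910.
dQ/dP = −0.03·3777e^(−0.03P) = −0.03Q = -11.247.
ε = (dQ/dP)(P/Q) = (-11.247)(77/374.910).

-2.31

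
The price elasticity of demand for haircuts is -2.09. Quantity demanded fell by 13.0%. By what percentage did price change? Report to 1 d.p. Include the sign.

%ΔP ≈ %ΔQ / ε = (-13.0%)/(-2.09) = 6.22%.

6.2%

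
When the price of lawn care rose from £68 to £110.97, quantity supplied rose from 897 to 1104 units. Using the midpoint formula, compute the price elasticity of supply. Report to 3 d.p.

ΔQ = 1104 − 897 = 207; ΔP = 110.97 − 68 = 42.97.
Midpoints: P̄ = 89.48, Q̄ = 1000.5.
ε_s = (ΔQ/ΔP)(P̄/Q̄) = (207/42.97)(89.48/1000.5).

0.431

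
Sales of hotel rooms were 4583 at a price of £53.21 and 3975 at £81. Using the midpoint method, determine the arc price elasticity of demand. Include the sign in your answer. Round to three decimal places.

ΔQ = 3975 − 4583 = -608; ΔP = 81 − 53.21 = 27.79.
Midpoints: P̄ = 67.11, Q̄ = 4279.0.
ε = (ΔQ/ΔP)(P̄/Q̄) = (-608/27.79)(67.11/4279.0).

-0.343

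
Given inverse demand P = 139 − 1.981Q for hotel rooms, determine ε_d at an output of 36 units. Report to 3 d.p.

-0.949

At Q = 36, P = 139 − 1.981(36) = 67.68.
dP/dQ = −1.981, so dQ/dP = 1/(−1.981) = -0.505.
ε = (dQ/dP)(P/Q) = (-0.505)(67.68/36).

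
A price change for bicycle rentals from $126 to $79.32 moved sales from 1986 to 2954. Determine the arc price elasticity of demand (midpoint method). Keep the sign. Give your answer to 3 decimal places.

ΔQ = 2954 − 1986 = 968; ΔP = 79.32 − 126 = -46.68.
Midpoints: P̄ = 102.66, Q̄ = 2470.0.
ε = (ΔQ/ΔP)(P̄/Q̄) = (968/-46.68)(102.66/2470.0).

-0.862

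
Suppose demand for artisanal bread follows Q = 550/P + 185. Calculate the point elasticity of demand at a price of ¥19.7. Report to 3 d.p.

At P = 19.7, Q = 212.919.
dQ/dP = −550/P² = -1.417.
ε = (dQ/dP)(P/Q) = (-1.417)(19.7/212.919).

-0.131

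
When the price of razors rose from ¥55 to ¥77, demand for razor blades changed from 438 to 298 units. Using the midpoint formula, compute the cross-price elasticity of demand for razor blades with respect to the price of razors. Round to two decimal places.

ΔQ_x = 298 − 438 = -140; ΔP_y = 77 − 55 = 22.
Midpoints: P̄_y = 66.00, Q̄_x = 368.0.
ε_xy = (ΔQ_x/ΔP_y)(P̄_y/Q̄_x) = (-140/22)(66.00/368.0).

-1.14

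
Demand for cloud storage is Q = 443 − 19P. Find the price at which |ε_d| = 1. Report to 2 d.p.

11.66

For linear demand Q = a − bP, ε = −bP/(a − bP). |ε| = 1 when bP = a − bP, i.e. P = a/(2b).
P = 443/(2·19) = 443/38 = 11.6579.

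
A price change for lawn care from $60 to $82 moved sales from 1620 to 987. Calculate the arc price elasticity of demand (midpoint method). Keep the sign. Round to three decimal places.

-1.567

ΔQ = 987 − 1620 = -633; ΔP = 82 − 60 = 22.
Midpoints: P̄ = 71.00, Q̄ = 1303.5.
ε = (ΔQ/ΔP)(P̄/Q̄) = (-633/22)(71.00/1303.5).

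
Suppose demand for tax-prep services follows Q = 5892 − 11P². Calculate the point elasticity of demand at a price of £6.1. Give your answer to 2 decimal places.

At P = 6.1, Q = 5482.690.
dQ/dP = −22P = -134.200.
ε = (dQ/dP)(P/Q) = (-134.200)(6.1/5482.690).

-0.15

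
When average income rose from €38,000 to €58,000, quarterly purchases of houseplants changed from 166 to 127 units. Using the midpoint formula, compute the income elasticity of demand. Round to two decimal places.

ΔQ = -39, ΔI = 20000. Midpoints: Ī = 48,000, Q̄ = 146.5.
ε_I = (ΔQ/ΔI)(Ī/Q̄) = (-39/20000)(48000/146.5).

-0.64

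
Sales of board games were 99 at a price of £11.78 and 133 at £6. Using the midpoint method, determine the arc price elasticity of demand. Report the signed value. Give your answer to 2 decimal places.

-0.45

ΔQ = 133 − 99 = 34; ΔP = 6 − 11.78 = -5.78.
Midpoints: P̄ = 8.89, Q̄ = 116.0.
ε = (ΔQ/ΔP)(P̄/Q̄) = (34/-5.78)(8.89/116.0).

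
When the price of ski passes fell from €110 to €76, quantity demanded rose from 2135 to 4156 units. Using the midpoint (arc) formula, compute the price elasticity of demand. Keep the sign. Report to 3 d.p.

-1.757

ΔQ = 4156 − 2135 = 2021; ΔP = 76 − 110 = -34.
Midpoints: P̄ = 93.00, Q̄ = 3145.5.
ε = (ΔQ/ΔP)(P̄/Q̄) = (2021/-34)(93.00/3145.5).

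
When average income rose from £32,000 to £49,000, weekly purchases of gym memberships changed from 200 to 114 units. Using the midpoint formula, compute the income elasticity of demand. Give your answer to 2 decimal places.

ΔQ = -86, ΔI = 17000. Midpoints: Ī = 40,500, Q̄ = 157.0.
ε_I = (ΔQ/ΔI)(Ī/Q̄) = (-86/17000)(40500/157.0).

-1.30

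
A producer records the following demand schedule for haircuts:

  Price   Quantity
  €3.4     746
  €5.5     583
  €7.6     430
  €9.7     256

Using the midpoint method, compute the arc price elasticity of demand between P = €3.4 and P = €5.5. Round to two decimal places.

At P = 3.4, Q = 746; at P = 5.5, Q = 583.
ΔQ = -163, ΔP = 2.1. Midpoints: P̄ = 4.45, Q̄ = 664.5.
ε = (ΔQ/ΔP)(P̄/Q̄) = (-163/2.1)(4.45/664.5).

-0.52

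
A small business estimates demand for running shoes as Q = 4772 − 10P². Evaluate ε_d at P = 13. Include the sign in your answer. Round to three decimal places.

-1.097

At P = 13, Q = 3082.
dQ/dP = −20P = -260.
ε = (dQ/dP)(P/Q) = (-260)(13/3082).
|ε| > 1, so demand is elastic at this price.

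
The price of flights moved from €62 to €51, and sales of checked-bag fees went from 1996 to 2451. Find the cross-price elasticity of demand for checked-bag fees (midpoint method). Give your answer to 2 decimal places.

ΔQ_x = 2451 − 1996 = 455; ΔP_y = 51 − 62 = -11.
Midpoints: P̄_y = 56.50, Q̄_x = 2223.5.
ε_xy = (ΔQ_x/ΔP_y)(P̄_y/Q̄_x) = (455/-11)(56.50/2223.5).

-1.05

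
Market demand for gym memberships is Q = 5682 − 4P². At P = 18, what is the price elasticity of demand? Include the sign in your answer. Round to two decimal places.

At P = 18, Q = 4386.
dQ/dP = −8P = -144.
ε = (dQ/dP)(P/Q) = (-144)(18/4386).

-0.59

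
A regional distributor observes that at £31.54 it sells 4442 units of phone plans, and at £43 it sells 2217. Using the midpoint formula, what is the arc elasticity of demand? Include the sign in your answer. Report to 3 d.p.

ΔQ = 2217 − 4442 = -2225; ΔP = 43 − 31.54 = 11.46.
Midpoints: P̄ = 37.27, Q̄ = 3329.5.
ε = (ΔQ/ΔP)(P̄/Q̄) = (-2225/11.46)(37.27/3329.5).

-2.173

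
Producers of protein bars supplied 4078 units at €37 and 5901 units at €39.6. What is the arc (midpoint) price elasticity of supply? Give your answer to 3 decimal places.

ΔQ = 5901 − 4078 = 1823; ΔP = 39.6 − 37 = 2.6.
Midpoints: P̄ = 38.30, Q̄ = 4989.5.
ε_s = (ΔQ/ΔP)(P̄/Q̄) = (1823/2.6)(38.30/4989.5).

5.382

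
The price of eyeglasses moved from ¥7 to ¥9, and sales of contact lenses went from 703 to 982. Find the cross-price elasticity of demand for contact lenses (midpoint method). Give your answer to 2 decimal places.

1.32

ΔQ_x = 982 − 703 = 279; ΔP_y = 9 − 7 = 2.
Midpoints: P̄_y = 8.00, Q̄_x = 842.5.
ε_xy = (ΔQ_x/ΔP_y)(P̄_y/Q̄_x) = (279/2)(8.00/842.5).
ε_xy > 0, so the goods are substitutes.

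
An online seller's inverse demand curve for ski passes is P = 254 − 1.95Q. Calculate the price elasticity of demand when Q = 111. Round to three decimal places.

-0.173

At Q = 111, P = 254 − 1.95(111) = 37.55.
dP/dQ = −1.95, so dQ/dP = 1/(−1.95) = -0.513.
ε = (dQ/dP)(P/Q) = (-0.513)(37.55/111).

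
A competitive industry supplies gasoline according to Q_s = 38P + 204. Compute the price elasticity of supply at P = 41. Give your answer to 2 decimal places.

0.88

At P = 41, Q_s = 1762.
dQ_s/dP = 38.
ε_s = (dQ_s/dP)(P/Q_s) = (38)(41/1762).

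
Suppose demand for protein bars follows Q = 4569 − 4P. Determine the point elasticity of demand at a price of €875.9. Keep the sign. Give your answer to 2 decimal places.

-3.29

At P = 875.9, Q = 1065.400.
dQ/dP = −4.
ε = (dQ/dP)(P/Q) = (-4)(875.9/1065.400).
|ε| > 1, so demand is elastic at this price.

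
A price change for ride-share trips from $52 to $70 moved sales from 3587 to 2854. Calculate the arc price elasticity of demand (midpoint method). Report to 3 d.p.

ΔQ = 2854 − 3587 = -733; ΔP = 70 − 52 = 18.
Midpoints: P̄ = 61.00, Q̄ = 3220.5.
ε = (ΔQ/ΔP)(P̄/Q̄) = (-733/18)(61.00/3220.5).

-0.771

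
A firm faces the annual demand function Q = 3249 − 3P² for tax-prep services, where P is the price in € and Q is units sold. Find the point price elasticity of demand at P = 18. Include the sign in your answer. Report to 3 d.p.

At P = 18, Q = 2277.
dQ/dP = −6P = -108.
ε = (dQ/dP)(P/Q) = (-108)(18/2277).

-0.854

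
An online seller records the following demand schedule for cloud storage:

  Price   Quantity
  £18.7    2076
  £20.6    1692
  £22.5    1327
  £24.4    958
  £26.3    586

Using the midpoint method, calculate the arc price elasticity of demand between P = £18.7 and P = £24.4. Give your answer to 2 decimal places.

-2.79

At P = 18.7, Q = 2076; at P = 24.4, Q = 958.
ΔQ = -1118, ΔP = 5.7. Midpoints: P̄ = 21.55, Q̄ = 1517.0.
ε = (ΔQ/ΔP)(P̄/Q̄) = (-1118/5.7)(21.55/1517.0).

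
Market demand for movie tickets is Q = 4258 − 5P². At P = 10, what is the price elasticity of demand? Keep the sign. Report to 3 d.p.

At P = 10, Q = 3758.
dQ/dP = −10P = -100.
ε = (dQ/dP)(P/Q) = (-100)(10/3758).

-0.266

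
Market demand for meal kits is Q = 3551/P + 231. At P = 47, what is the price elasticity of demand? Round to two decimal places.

-0.25

At P = 47, Q = 306.553.
dQ/dP = −3551/P² = -1.608.
ε = (dQ/dP)(P/Q) = (-1.608)(47/306.553).
|ε| < 1, so demand is inelastic at this price.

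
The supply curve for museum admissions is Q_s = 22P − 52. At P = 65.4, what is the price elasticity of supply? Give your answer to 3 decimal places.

1.037

At P = 65.4, Q_s = 1386.80.
dQ_s/dP = 22.
ε_s = (dQ_s/dP)(P/Q_s) = (22)(65.4/1386.80).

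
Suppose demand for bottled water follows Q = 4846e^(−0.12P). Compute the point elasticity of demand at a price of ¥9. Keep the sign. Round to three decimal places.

At P = 9, Q = 1645.680.
dQ/dP = −0.12·4846e^(−0.12P) = −0.12Q = -197.482.
ε = (dQ/dP)(P/Q) = (-197.482)(9/1645.680).

-1.080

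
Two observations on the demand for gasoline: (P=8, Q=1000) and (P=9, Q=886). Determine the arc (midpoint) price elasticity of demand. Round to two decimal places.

ΔQ = 886 − 1000 = -114; ΔP = 9 − 8 = 1.
Midpoints: P̄ = 8.50, Q̄ = 943.0.
ε = (ΔQ/ΔP)(P̄/Q̄) = (-114/1)(8.50/943.0).

-1.03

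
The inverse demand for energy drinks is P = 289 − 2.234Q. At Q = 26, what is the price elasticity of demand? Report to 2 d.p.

At Q = 26, P = 289 − 2.234(26) = 230.92.
dP/dQ = −2.234, so dQ/dP = 1/(−2.234) = -0.448.
ε = (dQ/dP)(P/Q) = (-0.448)(230.92/26).

-3.98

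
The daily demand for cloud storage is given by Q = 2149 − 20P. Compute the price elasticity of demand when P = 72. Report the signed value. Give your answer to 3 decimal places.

At P = 72, Q = 709.
dQ/dP = −20.
ε = (dQ/dP)(P/Q) = (-20)(72/709).

-2.031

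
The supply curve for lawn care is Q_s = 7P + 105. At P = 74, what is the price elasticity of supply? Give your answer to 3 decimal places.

0.831

At P = 74, Q_s = 623.
dQ_s/dP = 7.
ε_s = (dQ_s/dP)(P/Q_s) = (7)(74/623).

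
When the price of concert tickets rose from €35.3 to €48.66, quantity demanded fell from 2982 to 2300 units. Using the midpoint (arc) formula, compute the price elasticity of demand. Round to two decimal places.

-0.81

ΔQ = 2300 − 2982 = -682; ΔP = 48.66 − 35.3 = 13.36.
Midpoints: P̄ = 41.98, Q̄ = 2641.0.
ε = (ΔQ/ΔP)(P̄/Q̄) = (-682/13.36)(41.98/2641.0).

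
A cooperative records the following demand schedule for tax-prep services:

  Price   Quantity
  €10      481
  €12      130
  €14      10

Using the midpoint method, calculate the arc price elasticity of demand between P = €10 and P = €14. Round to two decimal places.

At P = 10, Q = 481; at P = 14, Q = 10.
ΔQ = -471, ΔP = 4. Midpoints: P̄ = 12.00, Q̄ = 245.5.
ε = (ΔQ/ΔP)(P̄/Q̄) = (-471/4)(12.00/245.5).

-5.76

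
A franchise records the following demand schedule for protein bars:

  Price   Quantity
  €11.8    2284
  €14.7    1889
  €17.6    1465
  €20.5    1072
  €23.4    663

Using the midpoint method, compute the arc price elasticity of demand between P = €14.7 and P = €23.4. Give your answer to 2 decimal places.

-2.10

At P = 14.7, Q = 1889; at P = 23.4, Q = 663.
ΔQ = -1226, ΔP = 8.7. Midpoints: P̄ = 19.05, Q̄ = 1276.0.
ε = (ΔQ/ΔP)(P̄/Q̄) = (-1226/8.7)(19.05/1276.0).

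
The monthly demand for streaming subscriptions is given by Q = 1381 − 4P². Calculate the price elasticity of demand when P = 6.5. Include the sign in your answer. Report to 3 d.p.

-0.279

At P = 6.5, Q = 1212.
dQ/dP = −8P = -52.
ε = (dQ/dP)(P/Q) = (-52)(6.5/1212).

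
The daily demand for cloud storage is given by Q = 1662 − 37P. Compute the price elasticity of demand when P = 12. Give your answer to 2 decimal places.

At P = 12, Q = 1218.
dQ/dP = −37.
ε = (dQ/dP)(P/Q) = (-37)(12/1218).

-0.36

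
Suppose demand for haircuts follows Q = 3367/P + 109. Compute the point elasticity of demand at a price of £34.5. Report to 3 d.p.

At P = 34.5, Q = 206.594.
dQ/dP = −3367/P² = -2.829.
ε = (dQ/dP)(P/Q) = (-2.829)(34.5/206.594).
|ε| < 1, so demand is inelastic at this price.

-0.472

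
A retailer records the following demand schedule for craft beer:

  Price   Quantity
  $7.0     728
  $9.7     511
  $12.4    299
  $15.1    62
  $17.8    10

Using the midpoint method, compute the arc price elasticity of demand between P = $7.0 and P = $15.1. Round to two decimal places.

-2.30

At P = 7.0, Q = 728; at P = 15.1, Q = 62.
ΔQ = -666, ΔP = 8.1. Midpoints: P̄ = 11.05, Q̄ = 395.0.
ε = (ΔQ/ΔP)(P̄/Q̄) = (-666/8.1)(11.05/395.0).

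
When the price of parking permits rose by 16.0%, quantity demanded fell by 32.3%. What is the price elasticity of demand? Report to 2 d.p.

ε = %ΔQ / %ΔP = (-32.3)/(16.0) = -2.019.

-2.02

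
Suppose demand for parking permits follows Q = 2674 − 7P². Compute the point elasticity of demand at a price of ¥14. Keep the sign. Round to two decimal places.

-2.11

At P = 14, Q = 1302.
dQ/dP = −14P = -196.
ε = (dQ/dP)(P/Q) = (-196)(14/1302).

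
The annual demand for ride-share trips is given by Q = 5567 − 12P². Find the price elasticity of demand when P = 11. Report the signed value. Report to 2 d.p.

-0.71

At P = 11, Q = 4115.
dQ/dP = −24P = -264.
ε = (dQ/dP)(P/Q) = (-264)(11/4115).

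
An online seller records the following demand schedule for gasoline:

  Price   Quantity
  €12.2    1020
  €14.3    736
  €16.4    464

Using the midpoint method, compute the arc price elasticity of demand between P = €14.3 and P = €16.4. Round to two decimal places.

At P = 14.3, Q = 736; at P = 16.4, Q = 464.
ΔQ = -272, ΔP = 2.1. Midpoints: P̄ = 15.35, Q̄ = 600.0.
ε = (ΔQ/ΔP)(P̄/Q̄) = (-272/2.1)(15.35/600.0).

-3.31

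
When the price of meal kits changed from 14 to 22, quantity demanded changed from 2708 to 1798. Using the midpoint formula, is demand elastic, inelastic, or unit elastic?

inelastic

Arc ε ≈ -0.909.
|ε| = 0.91 < 1.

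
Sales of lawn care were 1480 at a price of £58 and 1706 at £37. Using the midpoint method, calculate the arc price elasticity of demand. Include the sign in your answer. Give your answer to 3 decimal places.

ΔQ = 1706 − 1480 = 226; ΔP = 37 − 58 = -21.
Midpoints: P̄ = 47.50, Q̄ = 1593.0.
ε = (ΔQ/ΔP)(P̄/Q̄) = (226/-21)(47.50/1593.0).

-0.321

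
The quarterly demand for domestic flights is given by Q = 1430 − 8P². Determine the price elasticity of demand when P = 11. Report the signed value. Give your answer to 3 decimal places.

-4.190

At P = 11, Q = 462.
dQ/dP = −16P = -176.
ε = (dQ/dP)(P/Q) = (-176)(11/462).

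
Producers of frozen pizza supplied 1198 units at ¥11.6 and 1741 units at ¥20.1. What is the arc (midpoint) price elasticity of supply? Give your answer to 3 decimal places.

0.689

ΔQ = 1741 − 1198 = 543; ΔP = 20.1 − 11.6 = 8.5.
Midpoints: P̄ = 15.85, Q̄ = 1469.5.
ε_s = (ΔQ/ΔP)(P̄/Q̄) = (543/8.5)(15.85/1469.5).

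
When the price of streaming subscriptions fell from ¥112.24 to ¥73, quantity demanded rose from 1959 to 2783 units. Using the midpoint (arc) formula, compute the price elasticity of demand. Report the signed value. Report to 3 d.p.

-0.820

ΔQ = 2783 − 1959 = 824; ΔP = 73 − 112.24 = -39.24.
Midpoints: P̄ = 92.62, Q̄ = 2371.0.
ε = (ΔQ/ΔP)(P̄/Q̄) = (824/-39.24)(92.62/2371.0).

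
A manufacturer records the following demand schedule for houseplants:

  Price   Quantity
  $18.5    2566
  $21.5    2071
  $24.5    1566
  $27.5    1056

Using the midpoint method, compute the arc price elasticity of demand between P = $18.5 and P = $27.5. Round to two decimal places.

-2.13

At P = 18.5, Q = 2566; at P = 27.5, Q = 1056.
ΔQ = -1510, ΔP = 9.0. Midpoints: P̄ = 23.00, Q̄ = 1811.0.
ε = (ΔQ/ΔP)(P̄/Q̄) = (-1510/9.0)(23.00/1811.0).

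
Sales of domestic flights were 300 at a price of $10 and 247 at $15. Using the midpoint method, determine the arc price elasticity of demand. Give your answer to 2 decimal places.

-0.48

ΔQ = 247 − 300 = -53; ΔP = 15 − 10 = 5.
Midpoints: P̄ = 12.50, Q̄ = 273.5.
ε = (ΔQ/ΔP)(P̄/Q̄) = (-53/5)(12.50/273.5).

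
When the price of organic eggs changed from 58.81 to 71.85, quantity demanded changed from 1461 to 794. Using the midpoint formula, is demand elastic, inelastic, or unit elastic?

Arc ε ≈ -2.964.
|ε| = 2.96 > 1.

elastic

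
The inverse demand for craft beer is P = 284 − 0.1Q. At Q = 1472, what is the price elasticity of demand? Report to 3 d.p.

At Q = 1472, P = 284 − 0.1(1472) = 136.80.
dP/dQ = −0.1, so dQ/dP = 1/(−0.1) = -10.000.
ε = (dQ/dP)(P/Q) = (-10.000)(136.80/1472).

-0.929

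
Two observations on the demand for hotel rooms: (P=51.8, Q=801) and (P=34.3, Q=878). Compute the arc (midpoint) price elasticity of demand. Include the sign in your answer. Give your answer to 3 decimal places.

-0.226

ΔQ = 878 − 801 = 77; ΔP = 34.3 − 51.8 = -17.5.
Midpoints: P̄ = 43.05, Q̄ = 839.5.
ε = (ΔQ/ΔP)(P̄/Q̄) = (77/-17.5)(43.05/839.5).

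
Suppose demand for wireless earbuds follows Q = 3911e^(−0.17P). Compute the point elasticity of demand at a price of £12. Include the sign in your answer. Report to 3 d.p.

At P = 12, Q = 508.542.
dQ/dP = −0.17·3911e^(−0.17P) = −0.17Q = -86.452.
ε = (dQ/dP)(P/Q) = (-86.452)(12/508.542).

-2.040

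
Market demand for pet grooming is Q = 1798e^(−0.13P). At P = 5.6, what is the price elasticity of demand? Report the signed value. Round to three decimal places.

-0.728

At P = 5.6, Q = 868.207.
dQ/dP = −0.13·1798e^(−0.13P) = −0.13Q = -112.867.
ε = (dQ/dP)(P/Q) = (-112.867)(5.6/868.207).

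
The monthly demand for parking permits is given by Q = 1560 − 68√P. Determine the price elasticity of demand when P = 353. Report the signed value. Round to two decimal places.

At P = 353, Q = 282.396.
dQ/dP = −68/(2√P) = -1.810.
ε = (dQ/dP)(P/Q) = (-1.810)(353/282.396).
|ε| > 1, so demand is elastic at this price.

-2.26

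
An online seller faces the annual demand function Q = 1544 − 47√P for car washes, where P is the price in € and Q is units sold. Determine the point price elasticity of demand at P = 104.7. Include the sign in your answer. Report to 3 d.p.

-0.226

At P = 104.7, Q = 1063.082.
dQ/dP = −47/(2√P) = -2.297.
ε = (dQ/dP)(P/Q) = (-2.297)(104.7/1063.082).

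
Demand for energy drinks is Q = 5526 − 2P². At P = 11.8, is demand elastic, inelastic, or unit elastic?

Q = 5247.520, dQ/dP = -47.200.
ε = (dQ/dP)(P/Q) ≈ -0.106.
|ε| = 0.11 < 1.

inelastic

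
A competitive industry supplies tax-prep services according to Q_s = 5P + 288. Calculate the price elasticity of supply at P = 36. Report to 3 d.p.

0.385

At P = 36, Q_s = 468.
dQ_s/dP = 5.
ε_s = (dQ_s/dP)(P/Q_s) = (5)(36/468).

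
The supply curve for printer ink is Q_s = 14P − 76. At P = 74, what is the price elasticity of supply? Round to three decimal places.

1.079

At P = 74, Q_s = 960.
dQ_s/dP = 14.
ε_s = (dQ_s/dP)(P/Q_s) = (14)(74/960).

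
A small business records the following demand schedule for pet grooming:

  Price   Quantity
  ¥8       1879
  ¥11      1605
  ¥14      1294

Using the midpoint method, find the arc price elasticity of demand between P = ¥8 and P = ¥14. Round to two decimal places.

-0.68

At P = 8, Q = 1879; at P = 14, Q = 1294.
ΔQ = -585, ΔP = 6. Midpoints: P̄ = 11.00, Q̄ = 1586.5.
ε = (ΔQ/ΔP)(P̄/Q̄) = (-585/6)(11.00/1586.5).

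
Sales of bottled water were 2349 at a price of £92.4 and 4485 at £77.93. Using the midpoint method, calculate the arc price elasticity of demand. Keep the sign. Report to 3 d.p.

-3.679

ΔQ = 4485 − 2349 = 2136; ΔP = 77.93 − 92.4 = -14.47.
Midpoints: P̄ = 85.17, Q̄ = 3417.0.
ε = (ΔQ/ΔP)(P̄/Q̄) = (2136/-14.47)(85.17/3417.0).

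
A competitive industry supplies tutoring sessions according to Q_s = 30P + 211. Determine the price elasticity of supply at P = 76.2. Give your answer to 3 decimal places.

0.915

At P = 76.2, Q_s = 2497.
dQ_s/dP = 30.
ε_s = (dQ_s/dP)(P/Q_s) = (30)(76.2/2497).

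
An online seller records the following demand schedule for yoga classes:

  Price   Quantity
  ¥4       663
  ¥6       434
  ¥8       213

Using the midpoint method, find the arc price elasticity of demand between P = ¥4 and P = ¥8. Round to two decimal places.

-1.54

At P = 4, Q = 663; at P = 8, Q = 213.
ΔQ = -450, ΔP = 4. Midpoints: P̄ = 6.00, Q̄ = 438.0.
ε = (ΔQ/ΔP)(P̄/Q̄) = (-450/4)(6.00/438.0).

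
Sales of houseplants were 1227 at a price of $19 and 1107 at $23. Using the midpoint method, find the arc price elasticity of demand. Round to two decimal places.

ΔQ = 1107 − 1227 = -120; ΔP = 23 − 19 = 4.
Midpoints: P̄ = 21.00, Q̄ = 1167.0.
ε = (ΔQ/ΔP)(P̄/Q̄) = (-120/4)(21.00/1167.0).

-0.54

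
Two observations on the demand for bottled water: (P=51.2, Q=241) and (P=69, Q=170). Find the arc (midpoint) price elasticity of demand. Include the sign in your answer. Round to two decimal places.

-1.17

ΔQ = 170 − 241 = -71; ΔP = 69 − 51.2 = 17.8.
Midpoints: P̄ = 60.10, Q̄ = 205.5.
ε = (ΔQ/ΔP)(P̄/Q̄) = (-71/17.8)(60.10/205.5).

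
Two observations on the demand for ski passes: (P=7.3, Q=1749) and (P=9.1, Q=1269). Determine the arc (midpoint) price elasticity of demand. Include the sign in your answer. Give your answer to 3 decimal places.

-1.449

ΔQ = 1269 − 1749 = -480; ΔP = 9.1 − 7.3 = 1.8.
Midpoints: P̄ = 8.20, Q̄ = 1509.0.
ε = (ΔQ/ΔP)(P̄/Q̄) = (-480/1.8)(8.20/1509.0).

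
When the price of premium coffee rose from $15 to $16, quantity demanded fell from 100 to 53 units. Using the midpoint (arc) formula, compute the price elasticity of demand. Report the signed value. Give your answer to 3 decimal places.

-9.523

ΔQ = 53 − 100 = -47; ΔP = 16 − 15 = 1.
Midpoints: P̄ = 15.50, Q̄ = 76.5.
ε = (ΔQ/ΔP)(P̄/Q̄) = (-47/1)(15.50/76.5).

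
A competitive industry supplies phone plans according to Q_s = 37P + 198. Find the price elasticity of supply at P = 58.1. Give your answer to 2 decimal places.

At P = 58.1, Q_s = 2347.70.
dQ_s/dP = 37.
ε_s = (dQ_s/dP)(P/Q_s) = (37)(58.1/2347.70).

0.92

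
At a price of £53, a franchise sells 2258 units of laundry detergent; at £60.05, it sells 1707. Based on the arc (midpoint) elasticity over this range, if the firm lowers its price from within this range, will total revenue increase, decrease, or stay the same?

Arc ε = (-551/7.05)(56.52/1982.5) ≈ -2.228.
|ε| = 2.23 > 1, so demand is elastic. A price cut therefore raises total revenue.

increase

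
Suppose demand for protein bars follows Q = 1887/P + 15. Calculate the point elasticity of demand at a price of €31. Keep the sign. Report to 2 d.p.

At P = 31, Q = 75.871.
dQ/dP = −1887/P² = -1.964.
ε = (dQ/dP)(P/Q) = (-1.964)(31/75.871).

-0.80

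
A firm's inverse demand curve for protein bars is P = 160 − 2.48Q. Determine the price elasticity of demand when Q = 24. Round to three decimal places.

-1.688

At Q = 24, P = 160 − 2.48(24) = 100.48.
dP/dQ = −2.48, so dQ/dP = 1/(−2.48) = -0.403.
ε = (dQ/dP)(P/Q) = (-0.403)(100.48/24).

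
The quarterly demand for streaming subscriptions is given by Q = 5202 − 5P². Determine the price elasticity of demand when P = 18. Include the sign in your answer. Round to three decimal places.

At P = 18, Q = 3582.
dQ/dP = −10P = -180.
ε = (dQ/dP)(P/Q) = (-180)(18/3582).
|ε| < 1, so demand is inelastic at this price.

-0.905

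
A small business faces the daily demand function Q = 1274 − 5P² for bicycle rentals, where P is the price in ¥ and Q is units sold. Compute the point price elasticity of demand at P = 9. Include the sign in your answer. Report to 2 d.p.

-0.93

At P = 9, Q = 869.
dQ/dP = −10P = -90.
ε = (dQ/dP)(P/Q) = (-90)(9/869).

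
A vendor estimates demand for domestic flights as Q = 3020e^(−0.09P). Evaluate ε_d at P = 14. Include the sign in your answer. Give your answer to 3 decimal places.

-1.260

At P = 14, Q = 856.635.
dQ/dP = −0.09·3020e^(−0.09P) = −0.09Q = -77.097.
ε = (dQ/dP)(P/Q) = (-77.097)(14/856.635).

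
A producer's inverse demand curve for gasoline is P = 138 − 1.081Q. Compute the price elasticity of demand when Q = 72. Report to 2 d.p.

-0.77

At Q = 72, P = 138 − 1.081(72) = 60.17.
dP/dQ = −1.081, so dQ/dP = 1/(−1.081) = -0.925.
ε = (dQ/dP)(P/Q) = (-0.925)(60.17/72).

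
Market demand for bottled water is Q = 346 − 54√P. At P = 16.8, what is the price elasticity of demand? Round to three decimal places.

-0.888

At P = 16.8, Q = 124.666.
dQ/dP = −54/(2√P) = -6.587.
ε = (dQ/dP)(P/Q) = (-6.587)(16.8/124.666).
|ε| < 1, so demand is inelastic at this price.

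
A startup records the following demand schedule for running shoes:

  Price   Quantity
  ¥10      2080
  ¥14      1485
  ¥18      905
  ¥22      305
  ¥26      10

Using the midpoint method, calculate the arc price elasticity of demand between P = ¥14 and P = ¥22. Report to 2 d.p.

-2.97

At P = 14, Q = 1485; at P = 22, Q = 305.
ΔQ = -1180, ΔP = 8. Midpoints: P̄ = 18.00, Q̄ = 895.0.
ε = (ΔQ/ΔP)(P̄/Q̄) = (-1180/8)(18.00/895.0).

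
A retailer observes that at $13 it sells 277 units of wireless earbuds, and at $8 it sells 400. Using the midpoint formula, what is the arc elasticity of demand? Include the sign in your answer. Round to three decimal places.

ΔQ = 400 − 277 = 123; ΔP = 8 − 13 = -5.
Midpoints: P̄ = 10.50, Q̄ = 338.5.
ε = (ΔQ/ΔP)(P̄/Q̄) = (123/-5)(10.50/338.5).

-0.763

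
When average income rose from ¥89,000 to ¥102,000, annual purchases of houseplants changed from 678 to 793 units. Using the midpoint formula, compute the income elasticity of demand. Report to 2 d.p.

1.15

ΔQ = 115, ΔI = 13000. Midpoints: Ī = 95,500, Q̄ = 735.5.
ε_I = (ΔQ/ΔI)(Ī/Q̄) = (115/13000)(95500/735.5).
ε_I > 0, so the good is normal.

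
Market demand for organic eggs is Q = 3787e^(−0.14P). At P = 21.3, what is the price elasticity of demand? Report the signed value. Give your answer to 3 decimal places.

At P = 21.3, Q = 191.968.
dQ/dP = −0.14·3787e^(−0.14P) = −0.14Q = -26.876.
ε = (dQ/dP)(P/Q) = (-26.876)(21.3/191.968).

-2.982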